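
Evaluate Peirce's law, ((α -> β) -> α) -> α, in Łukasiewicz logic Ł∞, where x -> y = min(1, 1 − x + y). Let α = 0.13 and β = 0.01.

α -> β = min(1, 1 − 0.13 + 0.01) = min(1, 0.88) = 0.88
(α -> β) -> α = min(1, 1 − 0.88 + 0.13) = min(1, 0.25) = 0.25
((α -> β) -> α) -> α = min(1, 1 − 0.25 + 0.13) = min(1, 0.88) = 0.88
(The value 0.88 < 1 shows this instance is not satisfied; not a Ł∞-tautology in general.)

0.88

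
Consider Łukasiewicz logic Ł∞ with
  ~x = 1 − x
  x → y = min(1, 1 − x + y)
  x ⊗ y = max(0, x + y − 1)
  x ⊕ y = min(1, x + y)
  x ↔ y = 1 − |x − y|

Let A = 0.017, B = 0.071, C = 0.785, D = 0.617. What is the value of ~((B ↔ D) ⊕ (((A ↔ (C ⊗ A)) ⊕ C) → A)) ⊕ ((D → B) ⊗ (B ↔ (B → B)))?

B ↔ D = 1 − |0.071 − 0.617| = 1 − 0.546 = 0.454
C ⊗ A = max(0, 0.785 + 0.017 − 1) = max(0, -0.198) = 0.000
A ↔ (C ⊗ A) = 1 − |0.017 − 0.000| = 1 − 0.017 = 0.983
(A ↔ (C ⊗ A)) ⊕ C = min(1, 0.983 + 0.785) = min(1, 1.768) = 1.000
((A ↔ (C ⊗ A)) ⊕ C) → A = min(1, 1 − 1.000 + 0.017) = min(1, 0.017) = 0.017
(B ↔ D) ⊕ (((A ↔ (C ⊗ A)) ⊕ C) → A) = min(1, 0.454 + 0.017) = min(1, 0.471) = 0.471
~((B ↔ D) ⊕ (((A ↔ (C ⊗ A)) ⊕ C) → A)) = 1 − 0.471 = 0.529
D → B = min(1, 1 − 0.617 + 0.071) = min(1, 0.454) = 0.454
B → B = min(1, 1 − 0.071 + 0.071) = min(1, 1.000) = 1.000
B ↔ (B → B) = 1 − |0.071 − 1.000| = 1 − 0.929 = 0.071
(D → B) ⊗ (B ↔ (B → B)) = max(0, 0.454 + 0.071 − 1) = max(0, -0.475) = 0.000
~((B ↔ D) ⊕ (((A ↔ (C ⊗ A)) ⊕ C) → A)) ⊕ ((D → B) ⊗ (B ↔ (B → B))) = min(1, 0.529 + 0.000) = min(1, 0.529) = 0.529

0.529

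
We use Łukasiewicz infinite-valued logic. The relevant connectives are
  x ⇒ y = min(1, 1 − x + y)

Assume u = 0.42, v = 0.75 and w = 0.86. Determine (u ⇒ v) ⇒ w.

0.86

u ⇒ v = min(1, 1 − 0.42 + 0.75) = min(1, 1.33) = 1.00
(u ⇒ v) ⇒ w = min(1, 1 − 1.00 + 0.86) = min(1, 0.86) = 0.86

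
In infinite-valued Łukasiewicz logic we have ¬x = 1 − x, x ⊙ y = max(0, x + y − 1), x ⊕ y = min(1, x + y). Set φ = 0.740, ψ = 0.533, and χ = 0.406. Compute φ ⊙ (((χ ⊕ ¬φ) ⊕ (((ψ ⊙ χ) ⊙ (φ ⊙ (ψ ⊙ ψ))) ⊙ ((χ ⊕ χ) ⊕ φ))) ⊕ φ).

0.740

¬φ = 1 − 0.740 = 0.260
χ ⊕ ¬φ = min(1, 0.406 + 0.260) = min(1, 0.666) = 0.666
ψ ⊙ χ = max(0, 0.533 + 0.406 − 1) = max(0, -0.061) = 0.000
ψ ⊙ ψ = max(0, 0.533 + 0.533 − 1) = max(0, 0.066) = 0.066
φ ⊙ (ψ ⊙ ψ) = max(0, 0.740 + 0.066 − 1) = max(0, -0.194) = 0.000
(ψ ⊙ χ) ⊙ (φ ⊙ (ψ ⊙ ψ)) = max(0, 0.000 + 0.000 − 1) = max(0, -1.000) = 0.000
χ ⊕ χ = min(1, 0.406 + 0.406) = min(1, 0.812) = 0.812
(χ ⊕ χ) ⊕ φ = min(1, 0.812 + 0.740) = min(1, 1.552) = 1.000
((ψ ⊙ χ) ⊙ (φ ⊙ (ψ ⊙ ψ))) ⊙ ((χ ⊕ χ) ⊕ φ) = max(0, 0.000 + 1.000 − 1) = max(0, 0.000) = 0.000
(χ ⊕ ¬φ) ⊕ (((ψ ⊙ χ) ⊙ (φ ⊙ (ψ ⊙ ψ))) ⊙ ((χ ⊕ χ) ⊕ φ)) = min(1, 0.666 + 0.000) = min(1, 0.666) = 0.666
((χ ⊕ ¬φ) ⊕ (((ψ ⊙ χ) ⊙ (φ ⊙ (ψ ⊙ ψ))) ⊙ ((χ ⊕ χ) ⊕ φ))) ⊕ φ = min(1, 0.666 + 0.740) = min(1, 1.406) = 1.000
φ ⊙ (((χ ⊕ ¬φ) ⊕ (((ψ ⊙ χ) ⊙ (φ ⊙ (ψ ⊙ ψ))) ⊙ ((χ ⊕ χ) ⊕ φ))) ⊕ φ) = max(0, 0.740 + 1.000 − 1) = max(0, 0.740) = 0.740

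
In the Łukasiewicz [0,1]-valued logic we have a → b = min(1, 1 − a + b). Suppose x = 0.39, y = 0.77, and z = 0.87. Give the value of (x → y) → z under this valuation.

x → y = min(1, 1 − 0.39 + 0.77) = min(1, 1.38) = 1.00
(x → y) → z = min(1, 1 − 1.00 + 0.87) = min(1, 0.87) = 0.87

0.87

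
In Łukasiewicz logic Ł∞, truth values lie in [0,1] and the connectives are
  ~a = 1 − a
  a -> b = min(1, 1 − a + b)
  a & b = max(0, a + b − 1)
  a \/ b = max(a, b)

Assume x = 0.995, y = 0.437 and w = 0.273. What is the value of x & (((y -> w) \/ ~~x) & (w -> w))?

y -> w = min(1, 1 − 0.437 + 0.273) = min(1, 0.836) = 0.836
~x = 1 − 0.995 = 0.005
~~x = 1 − 0.005 = 0.995
(y -> w) \/ ~~x = max(0.836, 0.995) = 0.995
w -> w = min(1, 1 − 0.273 + 0.273) = min(1, 1.000) = 1.000
((y -> w) \/ ~~x) & (w -> w) = max(0, 0.995 + 1.000 − 1) = max(0, 0.995) = 0.995
x & (((y -> w) \/ ~~x) & (w -> w)) = max(0, 0.995 + 0.995 − 1) = max(0, 0.990) = 0.990

0.990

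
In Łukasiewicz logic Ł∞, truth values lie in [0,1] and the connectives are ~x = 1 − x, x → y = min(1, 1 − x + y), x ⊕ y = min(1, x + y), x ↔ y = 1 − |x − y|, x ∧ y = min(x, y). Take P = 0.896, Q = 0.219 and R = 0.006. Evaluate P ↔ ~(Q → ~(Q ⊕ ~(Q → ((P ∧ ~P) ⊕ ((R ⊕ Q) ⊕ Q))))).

0.104

~P = 1 − 0.896 = 0.104
P ∧ ~P = min(0.896, 0.104) = 0.104
R ⊕ Q = min(1, 0.006 + 0.219) = min(1, 0.225) = 0.225
(R ⊕ Q) ⊕ Q = min(1, 0.225 + 0.219) = min(1, 0.444) = 0.444
(P ∧ ~P) ⊕ ((R ⊕ Q) ⊕ Q) = min(1, 0.104 + 0.444) = min(1, 0.548) = 0.548
Q → ((P ∧ ~P) ⊕ ((R ⊕ Q) ⊕ Q)) = min(1, 1 − 0.219 + 0.548) = min(1, 1.329) = 1.000
~(Q → ((P ∧ ~P) ⊕ ((R ⊕ Q) ⊕ Q))) = 1 − 1.000 = 0.000
Q ⊕ ~(Q → ((P ∧ ~P) ⊕ ((R ⊕ Q) ⊕ Q))) = min(1, 0.219 + 0.000) = min(1, 0.219) = 0.219
~(Q ⊕ ~(Q → ((P ∧ ~P) ⊕ ((R ⊕ Q) ⊕ Q)))) = 1 − 0.219 = 0.781
Q → ~(Q ⊕ ~(Q → ((P ∧ ~P) ⊕ ((R ⊕ Q) ⊕ Q)))) = min(1, 1 − 0.219 + 0.781) = min(1, 1.562) = 1.000
~(Q → ~(Q ⊕ ~(Q → ((P ∧ ~P) ⊕ ((R ⊕ Q) ⊕ Q))))) = 1 − 1.000 = 0.000
P ↔ ~(Q → ~(Q ⊕ ~(Q → ((P ∧ ~P) ⊕ ((R ⊕ Q) ⊕ Q))))) = 1 − |0.896 − 0.000| = 1 − 0.896 = 0.104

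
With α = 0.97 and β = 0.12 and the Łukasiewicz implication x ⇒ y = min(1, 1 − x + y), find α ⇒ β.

α ⇒ β = min(1, 1 − 0.97 + 0.12) = min(1, 0.15) = 0.15
For comparison, the Gödel implication (1 if x ≤ y else y) would give 0.12.

0.15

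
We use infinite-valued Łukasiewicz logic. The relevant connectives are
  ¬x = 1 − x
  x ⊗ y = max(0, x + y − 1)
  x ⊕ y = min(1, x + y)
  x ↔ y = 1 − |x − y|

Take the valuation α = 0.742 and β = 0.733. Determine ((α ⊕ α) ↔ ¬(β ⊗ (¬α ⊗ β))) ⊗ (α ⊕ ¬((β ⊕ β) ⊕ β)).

0.742

α ⊕ α = min(1, 0.742 + 0.742) = min(1, 1.484) = 1.000
¬α = 1 − 0.742 = 0.258
¬α ⊗ β = max(0, 0.258 + 0.733 − 1) = max(0, -0.009) = 0.000
β ⊗ (¬α ⊗ β) = max(0, 0.733 + 0.000 − 1) = max(0, -0.267) = 0.000
¬(β ⊗ (¬α ⊗ β)) = 1 − 0.000 = 1.000
(α ⊕ α) ↔ ¬(β ⊗ (¬α ⊗ β)) = 1 − |1.000 − 1.000| = 1 − 0.000 = 1.000
β ⊕ β = min(1, 0.733 + 0.733) = min(1, 1.466) = 1.000
(β ⊕ β) ⊕ β = min(1, 1.000 + 0.733) = min(1, 1.733) = 1.000
¬((β ⊕ β) ⊕ β) = 1 − 1.000 = 0.000
α ⊕ ¬((β ⊕ β) ⊕ β) = min(1, 0.742 + 0.000) = min(1, 0.742) = 0.742
((α ⊕ α) ↔ ¬(β ⊗ (¬α ⊗ β))) ⊗ (α ⊕ ¬((β ⊕ β) ⊕ β)) = max(0, 1.000 + 0.742 − 1) = max(0, 0.742) = 0.742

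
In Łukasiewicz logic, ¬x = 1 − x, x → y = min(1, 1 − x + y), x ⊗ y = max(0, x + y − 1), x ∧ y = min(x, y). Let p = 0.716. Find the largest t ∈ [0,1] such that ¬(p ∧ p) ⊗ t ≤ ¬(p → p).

p ∧ p = min(0.716, 0.716) = 0.716
¬(p ∧ p) = 1 − 0.716 = 0.284
So the left factor is ¬(p ∧ p) = 0.284.
p → p = min(1, 1 − 0.716 + 0.716) = min(1, 1.000) = 1.000
¬(p → p) = 1 − 1.000 = 0.000
So the right-hand bound is ¬(p → p) = 0.000.
The residuum of the Łukasiewicz t-norm gives the supremum: min(1, 1 − 0.284 + 0.000).
1 − 0.284 + 0.000 = 0.716, so t = min(1, 0.716) = 0.716.
Check: 0.284 ⊗ 0.716 = max(0, 0.000) = 0.000 ≤ 0.000.

0.716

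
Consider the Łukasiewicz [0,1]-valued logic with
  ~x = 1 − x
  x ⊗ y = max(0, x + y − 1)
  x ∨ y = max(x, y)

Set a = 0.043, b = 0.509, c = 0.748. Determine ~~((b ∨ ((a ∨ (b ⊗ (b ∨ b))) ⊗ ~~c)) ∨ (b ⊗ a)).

b ∨ b = max(0.509, 0.509) = 0.509
b ⊗ (b ∨ b) = max(0, 0.509 + 0.509 − 1) = max(0, 0.018) = 0.018
a ∨ (b ⊗ (b ∨ b)) = max(0.043, 0.018) = 0.043
~c = 1 − 0.748 = 0.252
~~c = 1 − 0.252 = 0.748
(a ∨ (b ⊗ (b ∨ b))) ⊗ ~~c = max(0, 0.043 + 0.748 − 1) = max(0, -0.209) = 0.000
b ∨ ((a ∨ (b ⊗ (b ∨ b))) ⊗ ~~c) = max(0.509, 0.000) = 0.509
b ⊗ a = max(0, 0.509 + 0.043 − 1) = max(0, -0.448) = 0.000
(b ∨ ((a ∨ (b ⊗ (b ∨ b))) ⊗ ~~c)) ∨ (b ⊗ a) = max(0.509, 0.000) = 0.509
~((b ∨ ((a ∨ (b ⊗ (b ∨ b))) ⊗ ~~c)) ∨ (b ⊗ a)) = 1 − 0.509 = 0.491
~~((b ∨ ((a ∨ (b ⊗ (b ∨ b))) ⊗ ~~c)) ∨ (b ⊗ a)) = 1 − 0.491 = 0.509

0.509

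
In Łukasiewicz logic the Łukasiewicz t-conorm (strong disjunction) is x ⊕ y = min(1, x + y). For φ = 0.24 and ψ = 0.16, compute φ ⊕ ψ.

0.40

φ ⊕ ψ = min(1, 0.24 + 0.16) = min(1, 0.40) = 0.40
For comparison, the Gödel t-conorm max(x, y) would give 0.24.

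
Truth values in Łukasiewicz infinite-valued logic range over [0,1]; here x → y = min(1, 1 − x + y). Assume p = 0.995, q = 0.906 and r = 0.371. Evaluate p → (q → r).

0.470

q → r = min(1, 1 − 0.906 + 0.371) = min(1, 0.465) = 0.465
p → (q → r) = min(1, 1 − 0.995 + 0.465) = min(1, 0.470) = 0.470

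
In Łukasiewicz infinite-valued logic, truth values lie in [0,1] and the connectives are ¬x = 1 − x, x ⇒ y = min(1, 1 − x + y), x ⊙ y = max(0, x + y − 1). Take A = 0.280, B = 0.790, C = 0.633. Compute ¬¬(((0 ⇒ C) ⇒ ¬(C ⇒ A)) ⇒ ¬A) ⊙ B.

0.790

0 ⇒ C = min(1, 1 − 0.000 + 0.633) = min(1, 1.633) = 1.000
C ⇒ A = min(1, 1 − 0.633 + 0.280) = min(1, 0.647) = 0.647
¬(C ⇒ A) = 1 − 0.647 = 0.353
(0 ⇒ C) ⇒ ¬(C ⇒ A) = min(1, 1 − 1.000 + 0.353) = min(1, 0.353) = 0.353
¬A = 1 − 0.280 = 0.720
((0 ⇒ C) ⇒ ¬(C ⇒ A)) ⇒ ¬A = min(1, 1 − 0.353 + 0.720) = min(1, 1.367) = 1.000
¬(((0 ⇒ C) ⇒ ¬(C ⇒ A)) ⇒ ¬A) = 1 − 1.000 = 0.000
¬¬(((0 ⇒ C) ⇒ ¬(C ⇒ A)) ⇒ ¬A) = 1 − 0.000 = 1.000
¬¬(((0 ⇒ C) ⇒ ¬(C ⇒ A)) ⇒ ¬A) ⊙ B = max(0, 1.000 + 0.790 − 1) = max(0, 0.790) = 0.790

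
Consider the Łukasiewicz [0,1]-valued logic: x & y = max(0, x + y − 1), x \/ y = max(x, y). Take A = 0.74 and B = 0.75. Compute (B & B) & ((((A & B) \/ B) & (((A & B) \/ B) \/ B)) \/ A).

B & B = max(0, 0.75 + 0.75 − 1) = max(0, 0.50) = 0.50
A & B = max(0, 0.74 + 0.75 − 1) = max(0, 0.49) = 0.49
(A & B) \/ B = max(0.49, 0.75) = 0.75
((A & B) \/ B) \/ B = max(0.75, 0.75) = 0.75
((A & B) \/ B) & (((A & B) \/ B) \/ B) = max(0, 0.75 + 0.75 − 1) = max(0, 0.50) = 0.50
(((A & B) \/ B) & (((A & B) \/ B) \/ B)) \/ A = max(0.50, 0.74) = 0.74
(B & B) & ((((A & B) \/ B) & (((A & B) \/ B) \/ B)) \/ A) = max(0, 0.50 + 0.74 − 1) = max(0, 0.24) = 0.24

0.24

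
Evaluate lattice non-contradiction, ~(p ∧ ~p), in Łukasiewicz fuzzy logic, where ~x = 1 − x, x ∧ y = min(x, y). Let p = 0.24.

~p = 1 − 0.24 = 0.76
p ∧ ~p = min(0.24, 0.76) = 0.24
~(p ∧ ~p) = 1 − 0.24 = 0.76
(The value 0.76 < 1 shows this instance is not satisfied; not a Ł∞-tautology — its value is 1 − min(a, 1−a).)

0.76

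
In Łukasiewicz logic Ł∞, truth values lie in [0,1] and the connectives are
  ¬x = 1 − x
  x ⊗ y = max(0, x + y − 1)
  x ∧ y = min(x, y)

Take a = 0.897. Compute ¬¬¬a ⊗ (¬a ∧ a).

0.000

¬a = 1 − 0.897 = 0.103
¬¬a = 1 − 0.103 = 0.897
¬¬¬a = 1 − 0.897 = 0.103
¬a ∧ a = min(0.103, 0.897) = 0.103
¬¬¬a ⊗ (¬a ∧ a) = max(0, 0.103 + 0.103 − 1) = max(0, -0.794) = 0.000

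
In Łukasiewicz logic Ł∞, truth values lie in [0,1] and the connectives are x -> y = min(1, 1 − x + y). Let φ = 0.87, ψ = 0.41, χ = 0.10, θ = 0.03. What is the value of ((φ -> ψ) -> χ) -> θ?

φ -> ψ = min(1, 1 − 0.87 + 0.41) = min(1, 0.54) = 0.54
(φ -> ψ) -> χ = min(1, 1 − 0.54 + 0.10) = min(1, 0.56) = 0.56
((φ -> ψ) -> χ) -> θ = min(1, 1 − 0.56 + 0.03) = min(1, 0.47) = 0.47

0.47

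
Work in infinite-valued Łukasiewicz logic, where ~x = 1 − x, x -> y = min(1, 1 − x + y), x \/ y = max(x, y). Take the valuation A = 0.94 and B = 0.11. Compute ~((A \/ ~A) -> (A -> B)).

0.77

~A = 1 − 0.94 = 0.06
A \/ ~A = max(0.94, 0.06) = 0.94
A -> B = min(1, 1 − 0.94 + 0.11) = min(1, 0.17) = 0.17
(A \/ ~A) -> (A -> B) = min(1, 1 − 0.94 + 0.17) = min(1, 0.23) = 0.23
~((A \/ ~A) -> (A -> B)) = 1 − 0.23 = 0.77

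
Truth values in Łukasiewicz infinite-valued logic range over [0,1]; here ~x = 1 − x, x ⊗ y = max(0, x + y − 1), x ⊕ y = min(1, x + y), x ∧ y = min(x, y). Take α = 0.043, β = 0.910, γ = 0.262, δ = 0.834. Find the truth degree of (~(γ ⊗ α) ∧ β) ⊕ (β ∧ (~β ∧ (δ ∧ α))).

0.953

γ ⊗ α = max(0, 0.262 + 0.043 − 1) = max(0, -0.695) = 0.000
~(γ ⊗ α) = 1 − 0.000 = 1.000
~(γ ⊗ α) ∧ β = min(1.000, 0.910) = 0.910
~β = 1 − 0.910 = 0.090
δ ∧ α = min(0.834, 0.043) = 0.043
~β ∧ (δ ∧ α) = min(0.090, 0.043) = 0.043
β ∧ (~β ∧ (δ ∧ α)) = min(0.910, 0.043) = 0.043
(~(γ ⊗ α) ∧ β) ⊕ (β ∧ (~β ∧ (δ ∧ α))) = min(1, 0.910 + 0.043) = min(1, 0.953) = 0.953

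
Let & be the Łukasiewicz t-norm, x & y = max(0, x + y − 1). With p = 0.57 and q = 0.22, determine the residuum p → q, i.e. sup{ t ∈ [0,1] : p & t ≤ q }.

0.65

The residuum of the Łukasiewicz t-norm gives the supremum: min(1, 1 − 0.57 + 0.22).
1 − 0.57 + 0.22 = 0.65, so t = min(1, 0.65) = 0.65.
Check: 0.57 & 0.65 = max(0, 0.22) = 0.22 ≤ 0.22.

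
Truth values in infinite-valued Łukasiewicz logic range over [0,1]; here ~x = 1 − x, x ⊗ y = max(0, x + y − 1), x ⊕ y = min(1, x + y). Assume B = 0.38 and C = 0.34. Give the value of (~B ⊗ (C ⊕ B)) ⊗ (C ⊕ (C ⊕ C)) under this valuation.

~B = 1 − 0.38 = 0.62
C ⊕ B = min(1, 0.34 + 0.38) = min(1, 0.72) = 0.72
~B ⊗ (C ⊕ B) = max(0, 0.62 + 0.72 − 1) = max(0, 0.34) = 0.34
C ⊕ C = min(1, 0.34 + 0.34) = min(1, 0.68) = 0.68
C ⊕ (C ⊕ C) = min(1, 0.34 + 0.68) = min(1, 1.02) = 1.00
(~B ⊗ (C ⊕ B)) ⊗ (C ⊕ (C ⊕ C)) = max(0, 0.34 + 1.00 − 1) = max(0, 0.34) = 0.34

0.34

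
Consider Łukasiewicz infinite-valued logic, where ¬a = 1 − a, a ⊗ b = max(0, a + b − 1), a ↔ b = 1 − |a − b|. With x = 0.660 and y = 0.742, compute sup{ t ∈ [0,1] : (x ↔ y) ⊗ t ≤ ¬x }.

0.422

x ↔ y = 1 − |0.660 − 0.742| = 1 − 0.082 = 0.918
So the left factor is x ↔ y = 0.918.
¬x = 1 − 0.660 = 0.340
So the right-hand bound is ¬x = 0.340.
The residuum of the Łukasiewicz t-norm gives the supremum: min(1, 1 − 0.918 + 0.340).
1 − 0.918 + 0.340 = 0.422, so t = min(1, 0.422) = 0.422.
Check: 0.918 ⊗ 0.422 = max(0, 0.340) = 0.340 ≤ 0.340.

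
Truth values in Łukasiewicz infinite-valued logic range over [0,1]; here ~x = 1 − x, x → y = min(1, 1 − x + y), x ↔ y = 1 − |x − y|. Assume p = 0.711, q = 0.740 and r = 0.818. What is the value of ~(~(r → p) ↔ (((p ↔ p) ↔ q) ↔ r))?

0.815

r → p = min(1, 1 − 0.818 + 0.711) = min(1, 0.893) = 0.893
~(r → p) = 1 − 0.893 = 0.107
p ↔ p = 1 − |0.711 − 0.711| = 1 − 0.000 = 1.000
(p ↔ p) ↔ q = 1 − |1.000 − 0.740| = 1 − 0.260 = 0.740
((p ↔ p) ↔ q) ↔ r = 1 − |0.740 − 0.818| = 1 − 0.078 = 0.922
~(r → p) ↔ (((p ↔ p) ↔ q) ↔ r) = 1 − |0.107 − 0.922| = 1 − 0.815 = 0.185
~(~(r → p) ↔ (((p ↔ p) ↔ q) ↔ r)) = 1 − 0.185 = 0.815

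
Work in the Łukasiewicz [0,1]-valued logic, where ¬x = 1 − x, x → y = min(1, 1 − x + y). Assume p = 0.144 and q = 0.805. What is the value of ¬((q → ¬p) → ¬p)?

0.144

¬p = 1 − 0.144 = 0.856
q → ¬p = min(1, 1 − 0.805 + 0.856) = min(1, 1.051) = 1.000
(q → ¬p) → ¬p = min(1, 1 − 1.000 + 0.856) = min(1, 0.856) = 0.856
¬((q → ¬p) → ¬p) = 1 − 0.856 = 0.144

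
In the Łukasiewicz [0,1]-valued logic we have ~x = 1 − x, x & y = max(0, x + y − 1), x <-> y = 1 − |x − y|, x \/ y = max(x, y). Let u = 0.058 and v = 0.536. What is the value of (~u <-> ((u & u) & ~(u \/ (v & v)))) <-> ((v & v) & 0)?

0.942

~u = 1 − 0.058 = 0.942
u & u = max(0, 0.058 + 0.058 − 1) = max(0, -0.884) = 0.000
v & v = max(0, 0.536 + 0.536 − 1) = max(0, 0.072) = 0.072
u \/ (v & v) = max(0.058, 0.072) = 0.072
~(u \/ (v & v)) = 1 − 0.072 = 0.928
(u & u) & ~(u \/ (v & v)) = max(0, 0.000 + 0.928 − 1) = max(0, -0.072) = 0.000
~u <-> ((u & u) & ~(u \/ (v & v))) = 1 − |0.942 − 0.000| = 1 − 0.942 = 0.058
(v & v) & 0 = max(0, 0.072 + 0.000 − 1) = max(0, -0.928) = 0.000
(~u <-> ((u & u) & ~(u \/ (v & v)))) <-> ((v & v) & 0) = 1 − |0.058 − 0.000| = 1 − 0.058 = 0.942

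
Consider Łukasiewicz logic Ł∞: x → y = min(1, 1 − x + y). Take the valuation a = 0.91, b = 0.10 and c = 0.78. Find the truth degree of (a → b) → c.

1.00

a → b = min(1, 1 − 0.91 + 0.10) = min(1, 0.19) = 0.19
(a → b) → c = min(1, 1 − 0.19 + 0.78) = min(1, 1.59) = 1.00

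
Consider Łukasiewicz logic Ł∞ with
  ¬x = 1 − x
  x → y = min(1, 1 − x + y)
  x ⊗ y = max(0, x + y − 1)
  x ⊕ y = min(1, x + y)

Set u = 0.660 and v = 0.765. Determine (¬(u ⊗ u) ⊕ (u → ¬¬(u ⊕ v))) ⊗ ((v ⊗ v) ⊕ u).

u ⊗ u = max(0, 0.660 + 0.660 − 1) = max(0, 0.320) = 0.320
¬(u ⊗ u) = 1 − 0.320 = 0.680
u ⊕ v = min(1, 0.660 + 0.765) = min(1, 1.425) = 1.000
¬(u ⊕ v) = 1 − 1.000 = 0.000
¬¬(u ⊕ v) = 1 − 0.000 = 1.000
u → ¬¬(u ⊕ v) = min(1, 1 − 0.660 + 1.000) = min(1, 1.340) = 1.000
¬(u ⊗ u) ⊕ (u → ¬¬(u ⊕ v)) = min(1, 0.680 + 1.000) = min(1, 1.680) = 1.000
v ⊗ v = max(0, 0.765 + 0.765 − 1) = max(0, 0.530) = 0.530
(v ⊗ v) ⊕ u = min(1, 0.530 + 0.660) = min(1, 1.190) = 1.000
(¬(u ⊗ u) ⊕ (u → ¬¬(u ⊕ v))) ⊗ ((v ⊗ v) ⊕ u) = max(0, 1.000 + 1.000 − 1) = max(0, 1.000) = 1.000

1.000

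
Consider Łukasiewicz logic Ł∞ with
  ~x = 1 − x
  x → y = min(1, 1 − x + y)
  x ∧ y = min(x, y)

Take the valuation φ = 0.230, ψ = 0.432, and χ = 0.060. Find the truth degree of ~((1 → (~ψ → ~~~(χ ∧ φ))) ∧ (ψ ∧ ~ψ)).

0.568

~ψ = 1 − 0.432 = 0.568
χ ∧ φ = min(0.060, 0.230) = 0.060
~(χ ∧ φ) = 1 − 0.060 = 0.940
~~(χ ∧ φ) = 1 − 0.940 = 0.060
~~~(χ ∧ φ) = 1 − 0.060 = 0.940
~ψ → ~~~(χ ∧ φ) = min(1, 1 − 0.568 + 0.940) = min(1, 1.372) = 1.000
1 → (~ψ → ~~~(χ ∧ φ)) = min(1, 1 − 1.000 + 1.000) = min(1, 1.000) = 1.000
ψ ∧ ~ψ = min(0.432, 0.568) = 0.432
(1 → (~ψ → ~~~(χ ∧ φ))) ∧ (ψ ∧ ~ψ) = min(1.000, 0.432) = 0.432
~((1 → (~ψ → ~~~(χ ∧ φ))) ∧ (ψ ∧ ~ψ)) = 1 − 0.432 = 0.568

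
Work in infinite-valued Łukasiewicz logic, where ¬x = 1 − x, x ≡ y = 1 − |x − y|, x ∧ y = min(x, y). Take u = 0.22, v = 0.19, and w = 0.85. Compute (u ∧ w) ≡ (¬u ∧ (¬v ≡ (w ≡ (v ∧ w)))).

0.69

u ∧ w = min(0.22, 0.85) = 0.22
¬u = 1 − 0.22 = 0.78
¬v = 1 − 0.19 = 0.81
v ∧ w = min(0.19, 0.85) = 0.19
w ≡ (v ∧ w) = 1 − |0.85 − 0.19| = 1 − 0.66 = 0.34
¬v ≡ (w ≡ (v ∧ w)) = 1 − |0.81 − 0.34| = 1 − 0.47 = 0.53
¬u ∧ (¬v ≡ (w ≡ (v ∧ w))) = min(0.78, 0.53) = 0.53
(u ∧ w) ≡ (¬u ∧ (¬v ≡ (w ≡ (v ∧ w)))) = 1 − |0.22 − 0.53| = 1 − 0.31 = 0.69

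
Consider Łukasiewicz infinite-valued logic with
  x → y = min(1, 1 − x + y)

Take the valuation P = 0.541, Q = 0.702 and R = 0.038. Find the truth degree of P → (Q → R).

0.795

Q → R = min(1, 1 − 0.702 + 0.038) = min(1, 0.336) = 0.336
P → (Q → R) = min(1, 1 − 0.541 + 0.336) = min(1, 0.795) = 0.795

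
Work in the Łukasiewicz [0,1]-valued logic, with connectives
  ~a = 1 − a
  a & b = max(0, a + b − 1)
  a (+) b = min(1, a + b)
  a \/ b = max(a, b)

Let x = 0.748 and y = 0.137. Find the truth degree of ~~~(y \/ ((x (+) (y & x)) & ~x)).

y & x = max(0, 0.137 + 0.748 − 1) = max(0, -0.115) = 0.000
x (+) (y & x) = min(1, 0.748 + 0.000) = min(1, 0.748) = 0.748
~x = 1 − 0.748 = 0.252
(x (+) (y & x)) & ~x = max(0, 0.748 + 0.252 − 1) = max(0, 0.000) = 0.000
y \/ ((x (+) (y & x)) & ~x) = max(0.137, 0.000) = 0.137
~(y \/ ((x (+) (y & x)) & ~x)) = 1 − 0.137 = 0.863
~~(y \/ ((x (+) (y & x)) & ~x)) = 1 − 0.863 = 0.137
~~~(y \/ ((x (+) (y & x)) & ~x)) = 1 − 0.137 = 0.863

0.863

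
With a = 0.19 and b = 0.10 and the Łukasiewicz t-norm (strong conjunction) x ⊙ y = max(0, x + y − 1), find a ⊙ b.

a ⊙ b = max(0, 0.19 + 0.10 − 1) = max(0, -0.71) = 0.00
For comparison, the Gödel (minimum) t-norm min(x, y) would give 0.10.

0.00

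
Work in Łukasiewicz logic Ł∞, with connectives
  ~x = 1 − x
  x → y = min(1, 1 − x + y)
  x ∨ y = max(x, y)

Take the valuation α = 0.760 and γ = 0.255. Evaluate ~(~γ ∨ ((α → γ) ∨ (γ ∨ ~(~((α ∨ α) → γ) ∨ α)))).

~γ = 1 − 0.255 = 0.745
α → γ = min(1, 1 − 0.760 + 0.255) = min(1, 0.495) = 0.495
α ∨ α = max(0.760, 0.760) = 0.760
(α ∨ α) → γ = min(1, 1 − 0.760 + 0.255) = min(1, 0.495) = 0.495
~((α ∨ α) → γ) = 1 − 0.495 = 0.505
~((α ∨ α) → γ) ∨ α = max(0.505, 0.760) = 0.760
~(~((α ∨ α) → γ) ∨ α) = 1 − 0.760 = 0.240
γ ∨ ~(~((α ∨ α) → γ) ∨ α) = max(0.255, 0.240) = 0.255
(α → γ) ∨ (γ ∨ ~(~((α ∨ α) → γ) ∨ α)) = max(0.495, 0.255) = 0.495
~γ ∨ ((α → γ) ∨ (γ ∨ ~(~((α ∨ α) → γ) ∨ α))) = max(0.745, 0.495) = 0.745
~(~γ ∨ ((α → γ) ∨ (γ ∨ ~(~((α ∨ α) → γ) ∨ α)))) = 1 − 0.745 = 0.255

0.255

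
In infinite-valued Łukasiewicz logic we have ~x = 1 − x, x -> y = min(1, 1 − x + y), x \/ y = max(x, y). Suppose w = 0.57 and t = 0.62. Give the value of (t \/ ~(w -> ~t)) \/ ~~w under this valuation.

~t = 1 − 0.62 = 0.38
w -> ~t = min(1, 1 − 0.57 + 0.38) = min(1, 0.81) = 0.81
~(w -> ~t) = 1 − 0.81 = 0.19
t \/ ~(w -> ~t) = max(0.62, 0.19) = 0.62
~w = 1 − 0.57 = 0.43
~~w = 1 − 0.43 = 0.57
(t \/ ~(w -> ~t)) \/ ~~w = max(0.62, 0.57) = 0.62

0.62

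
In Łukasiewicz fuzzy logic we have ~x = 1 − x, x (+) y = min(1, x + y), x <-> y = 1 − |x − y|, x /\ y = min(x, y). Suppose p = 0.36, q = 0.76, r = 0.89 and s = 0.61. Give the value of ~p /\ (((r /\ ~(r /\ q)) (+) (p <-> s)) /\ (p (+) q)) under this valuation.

0.64

~p = 1 − 0.36 = 0.64
r /\ q = min(0.89, 0.76) = 0.76
~(r /\ q) = 1 − 0.76 = 0.24
r /\ ~(r /\ q) = min(0.89, 0.24) = 0.24
p <-> s = 1 − |0.36 − 0.61| = 1 − 0.25 = 0.75
(r /\ ~(r /\ q)) (+) (p <-> s) = min(1, 0.24 + 0.75) = min(1, 0.99) = 0.99
p (+) q = min(1, 0.36 + 0.76) = min(1, 1.12) = 1.00
((r /\ ~(r /\ q)) (+) (p <-> s)) /\ (p (+) q) = min(0.99, 1.00) = 0.99
~p /\ (((r /\ ~(r /\ q)) (+) (p <-> s)) /\ (p (+) q)) = min(0.64, 0.99) = 0.64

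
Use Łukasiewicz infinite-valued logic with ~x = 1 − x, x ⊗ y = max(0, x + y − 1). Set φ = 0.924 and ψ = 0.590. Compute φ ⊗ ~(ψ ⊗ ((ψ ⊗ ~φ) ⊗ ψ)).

0.924

~φ = 1 − 0.924 = 0.076
ψ ⊗ ~φ = max(0, 0.590 + 0.076 − 1) = max(0, -0.334) = 0.000
(ψ ⊗ ~φ) ⊗ ψ = max(0, 0.000 + 0.590 − 1) = max(0, -0.410) = 0.000
ψ ⊗ ((ψ ⊗ ~φ) ⊗ ψ) = max(0, 0.590 + 0.000 − 1) = max(0, -0.410) = 0.000
~(ψ ⊗ ((ψ ⊗ ~φ) ⊗ ψ)) = 1 − 0.000 = 1.000
φ ⊗ ~(ψ ⊗ ((ψ ⊗ ~φ) ⊗ ψ)) = max(0, 0.924 + 1.000 − 1) = max(0, 0.924) = 0.924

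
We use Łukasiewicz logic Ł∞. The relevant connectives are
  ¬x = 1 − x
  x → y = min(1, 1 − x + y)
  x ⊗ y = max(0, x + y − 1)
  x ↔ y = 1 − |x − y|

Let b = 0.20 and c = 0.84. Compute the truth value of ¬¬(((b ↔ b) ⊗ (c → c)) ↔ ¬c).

b ↔ b = 1 − |0.20 − 0.20| = 1 − 0.00 = 1.00
c → c = min(1, 1 − 0.84 + 0.84) = min(1, 1.00) = 1.00
(b ↔ b) ⊗ (c → c) = max(0, 1.00 + 1.00 − 1) = max(0, 1.00) = 1.00
¬c = 1 − 0.84 = 0.16
((b ↔ b) ⊗ (c → c)) ↔ ¬c = 1 − |1.00 − 0.16| = 1 − 0.84 = 0.16
¬(((b ↔ b) ⊗ (c → c)) ↔ ¬c) = 1 − 0.16 = 0.84
¬¬(((b ↔ b) ⊗ (c → c)) ↔ ¬c) = 1 − 0.84 = 0.16

0.16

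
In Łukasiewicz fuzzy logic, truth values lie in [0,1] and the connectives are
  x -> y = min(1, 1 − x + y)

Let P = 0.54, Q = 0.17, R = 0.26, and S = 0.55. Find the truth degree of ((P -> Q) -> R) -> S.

0.92

P -> Q = min(1, 1 − 0.54 + 0.17) = min(1, 0.63) = 0.63
(P -> Q) -> R = min(1, 1 − 0.63 + 0.26) = min(1, 0.63) = 0.63
((P -> Q) -> R) -> S = min(1, 1 − 0.63 + 0.55) = min(1, 0.92) = 0.92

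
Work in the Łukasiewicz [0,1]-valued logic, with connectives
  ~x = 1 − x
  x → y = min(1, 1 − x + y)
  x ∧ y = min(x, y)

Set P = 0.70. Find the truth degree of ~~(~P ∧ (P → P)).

0.30

~P = 1 − 0.70 = 0.30
P → P = min(1, 1 − 0.70 + 0.70) = min(1, 1.00) = 1.00
~P ∧ (P → P) = min(0.30, 1.00) = 0.30
~(~P ∧ (P → P)) = 1 − 0.30 = 0.70
~~(~P ∧ (P → P)) = 1 − 0.70 = 0.30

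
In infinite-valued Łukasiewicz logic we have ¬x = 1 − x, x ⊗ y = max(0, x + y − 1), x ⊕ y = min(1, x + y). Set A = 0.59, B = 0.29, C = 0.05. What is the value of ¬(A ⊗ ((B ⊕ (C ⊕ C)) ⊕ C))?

0.97

C ⊕ C = min(1, 0.05 + 0.05) = min(1, 0.10) = 0.10
B ⊕ (C ⊕ C) = min(1, 0.29 + 0.10) = min(1, 0.39) = 0.39
(B ⊕ (C ⊕ C)) ⊕ C = min(1, 0.39 + 0.05) = min(1, 0.44) = 0.44
A ⊗ ((B ⊕ (C ⊕ C)) ⊕ C) = max(0, 0.59 + 0.44 − 1) = max(0, 0.03) = 0.03
¬(A ⊗ ((B ⊕ (C ⊕ C)) ⊕ C)) = 1 − 0.03 = 0.97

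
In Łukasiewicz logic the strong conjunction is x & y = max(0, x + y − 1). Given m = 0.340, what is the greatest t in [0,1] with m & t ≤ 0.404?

1.000

The residuum of the Łukasiewicz t-norm gives the supremum: min(1, 1 − 0.340 + 0.404).
1 − 0.340 + 0.404 = 1.064, so t = min(1, 1.064) = 1.000.
Check: 0.340 & 1.000 = max(0, 0.340) = 0.340 ≤ 0.404.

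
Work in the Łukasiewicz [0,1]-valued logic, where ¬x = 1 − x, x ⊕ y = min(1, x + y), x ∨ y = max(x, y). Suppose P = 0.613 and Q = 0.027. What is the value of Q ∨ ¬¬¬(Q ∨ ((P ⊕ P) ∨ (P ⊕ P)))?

0.027

P ⊕ P = min(1, 0.613 + 0.613) = min(1, 1.226) = 1.000
(P ⊕ P) ∨ (P ⊕ P) = max(1.000, 1.000) = 1.000
Q ∨ ((P ⊕ P) ∨ (P ⊕ P)) = max(0.027, 1.000) = 1.000
¬(Q ∨ ((P ⊕ P) ∨ (P ⊕ P))) = 1 − 1.000 = 0.000
¬¬(Q ∨ ((P ⊕ P) ∨ (P ⊕ P))) = 1 − 0.000 = 1.000
¬¬¬(Q ∨ ((P ⊕ P) ∨ (P ⊕ P))) = 1 − 1.000 = 0.000
Q ∨ ¬¬¬(Q ∨ ((P ⊕ P) ∨ (P ⊕ P))) = max(0.027, 0.000) = 0.027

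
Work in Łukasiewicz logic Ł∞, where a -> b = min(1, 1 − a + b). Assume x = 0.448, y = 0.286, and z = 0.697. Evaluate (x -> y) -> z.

x -> y = min(1, 1 − 0.448 + 0.286) = min(1, 0.838) = 0.838
(x -> y) -> z = min(1, 1 − 0.838 + 0.697) = min(1, 0.859) = 0.859

0.859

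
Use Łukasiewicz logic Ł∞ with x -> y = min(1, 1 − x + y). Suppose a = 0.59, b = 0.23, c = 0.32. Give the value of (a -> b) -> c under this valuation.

a -> b = min(1, 1 − 0.59 + 0.23) = min(1, 0.64) = 0.64
(a -> b) -> c = min(1, 1 − 0.64 + 0.32) = min(1, 0.68) = 0.68

0.68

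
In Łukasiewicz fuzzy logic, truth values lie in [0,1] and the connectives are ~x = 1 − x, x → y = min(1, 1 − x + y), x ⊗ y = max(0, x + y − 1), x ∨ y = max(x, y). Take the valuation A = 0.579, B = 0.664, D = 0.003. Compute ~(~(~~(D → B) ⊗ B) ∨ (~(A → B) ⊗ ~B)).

0.664

D → B = min(1, 1 − 0.003 + 0.664) = min(1, 1.661) = 1.000
~(D → B) = 1 − 1.000 = 0.000
~~(D → B) = 1 − 0.000 = 1.000
~~(D → B) ⊗ B = max(0, 1.000 + 0.664 − 1) = max(0, 0.664) = 0.664
~(~~(D → B) ⊗ B) = 1 − 0.664 = 0.336
A → B = min(1, 1 − 0.579 + 0.664) = min(1, 1.085) = 1.000
~(A → B) = 1 − 1.000 = 0.000
~B = 1 − 0.664 = 0.336
~(A → B) ⊗ ~B = max(0, 0.000 + 0.336 − 1) = max(0, -0.664) = 0.000
~(~~(D → B) ⊗ B) ∨ (~(A → B) ⊗ ~B) = max(0.336, 0.000) = 0.336
~(~(~~(D → B) ⊗ B) ∨ (~(A → B) ⊗ ~B)) = 1 − 0.336 = 0.664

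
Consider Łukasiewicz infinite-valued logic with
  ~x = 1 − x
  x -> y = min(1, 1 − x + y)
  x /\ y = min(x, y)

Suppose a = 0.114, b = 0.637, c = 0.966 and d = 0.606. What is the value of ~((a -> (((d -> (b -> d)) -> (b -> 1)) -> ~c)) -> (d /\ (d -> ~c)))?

0.492

b -> d = min(1, 1 − 0.637 + 0.606) = min(1, 0.969) = 0.969
d -> (b -> d) = min(1, 1 − 0.606 + 0.969) = min(1, 1.363) = 1.000
b -> 1 = min(1, 1 − 0.637 + 1.000) = min(1, 1.363) = 1.000
(d -> (b -> d)) -> (b -> 1) = min(1, 1 − 1.000 + 1.000) = min(1, 1.000) = 1.000
~c = 1 − 0.966 = 0.034
((d -> (b -> d)) -> (b -> 1)) -> ~c = min(1, 1 − 1.000 + 0.034) = min(1, 0.034) = 0.034
a -> (((d -> (b -> d)) -> (b -> 1)) -> ~c) = min(1, 1 − 0.114 + 0.034) = min(1, 0.920) = 0.920
d -> ~c = min(1, 1 − 0.606 + 0.034) = min(1, 0.428) = 0.428
d /\ (d -> ~c) = min(0.606, 0.428) = 0.428
(a -> (((d -> (b -> d)) -> (b -> 1)) -> ~c)) -> (d /\ (d -> ~c)) = min(1, 1 − 0.920 + 0.428) = min(1, 0.508) = 0.508
~((a -> (((d -> (b -> d)) -> (b -> 1)) -> ~c)) -> (d /\ (d -> ~c))) = 1 − 0.508 = 0.492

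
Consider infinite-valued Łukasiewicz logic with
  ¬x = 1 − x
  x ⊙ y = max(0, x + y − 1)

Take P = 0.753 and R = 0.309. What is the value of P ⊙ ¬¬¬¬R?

¬R = 1 − 0.309 = 0.691
¬¬R = 1 − 0.691 = 0.309
¬¬¬R = 1 − 0.309 = 0.691
¬¬¬¬R = 1 − 0.691 = 0.309
P ⊙ ¬¬¬¬R = max(0, 0.753 + 0.309 − 1) = max(0, 0.062) = 0.062

0.062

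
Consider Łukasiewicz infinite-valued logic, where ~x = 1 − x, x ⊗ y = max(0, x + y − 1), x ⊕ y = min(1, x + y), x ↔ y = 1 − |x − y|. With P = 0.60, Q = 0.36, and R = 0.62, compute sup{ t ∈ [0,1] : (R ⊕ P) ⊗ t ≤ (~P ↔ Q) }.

0.96

R ⊕ P = min(1, 0.62 + 0.60) = min(1, 1.22) = 1.00
So the left factor is R ⊕ P = 1.00.
~P = 1 − 0.60 = 0.40
~P ↔ Q = 1 − |0.40 − 0.36| = 1 − 0.04 = 0.96
So the right-hand bound is ~P ↔ Q = 0.96.
The residuum of the Łukasiewicz t-norm gives the supremum: min(1, 1 − 1.00 + 0.96).
1 − 1.00 + 0.96 = 0.96, so t = min(1, 0.96) = 0.96.
Check: 1.00 ⊗ 0.96 = max(0, 0.96) = 0.96 ≤ 0.96.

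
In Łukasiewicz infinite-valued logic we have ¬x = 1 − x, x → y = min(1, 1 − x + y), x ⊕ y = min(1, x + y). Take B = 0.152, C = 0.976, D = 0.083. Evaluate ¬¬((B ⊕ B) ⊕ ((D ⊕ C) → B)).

B ⊕ B = min(1, 0.152 + 0.152) = min(1, 0.304) = 0.304
D ⊕ C = min(1, 0.083 + 0.976) = min(1, 1.059) = 1.000
(D ⊕ C) → B = min(1, 1 − 1.000 + 0.152) = min(1, 0.152) = 0.152
(B ⊕ B) ⊕ ((D ⊕ C) → B) = min(1, 0.304 + 0.152) = min(1, 0.456) = 0.456
¬((B ⊕ B) ⊕ ((D ⊕ C) → B)) = 1 − 0.456 = 0.544
¬¬((B ⊕ B) ⊕ ((D ⊕ C) → B)) = 1 − 0.544 = 0.456

0.456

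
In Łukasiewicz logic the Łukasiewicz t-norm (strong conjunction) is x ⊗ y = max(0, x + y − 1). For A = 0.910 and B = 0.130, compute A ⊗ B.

0.040

A ⊗ B = max(0, 0.910 + 0.130 − 1) = max(0, 0.040) = 0.040
For comparison, the Gödel (minimum) t-norm min(x, y) would give 0.130.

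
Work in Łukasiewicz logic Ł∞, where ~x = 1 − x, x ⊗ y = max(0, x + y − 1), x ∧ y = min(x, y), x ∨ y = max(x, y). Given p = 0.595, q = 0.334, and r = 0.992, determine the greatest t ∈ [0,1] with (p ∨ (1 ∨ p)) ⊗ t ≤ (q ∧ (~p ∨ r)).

1 ∨ p = max(1.000, 0.595) = 1.000
p ∨ (1 ∨ p) = max(0.595, 1.000) = 1.000
So the left factor is p ∨ (1 ∨ p) = 1.000.
~p = 1 − 0.595 = 0.405
~p ∨ r = max(0.405, 0.992) = 0.992
q ∧ (~p ∨ r) = min(0.334, 0.992) = 0.334
So the right-hand bound is q ∧ (~p ∨ r) = 0.334.
The residuum of the Łukasiewicz t-norm gives the supremum: min(1, 1 − 1.000 + 0.334).
1 − 1.000 + 0.334 = 0.334, so t = min(1, 0.334) = 0.334.
Check: 1.000 ⊗ 0.334 = max(0, 0.334) = 0.334 ≤ 0.334.

0.334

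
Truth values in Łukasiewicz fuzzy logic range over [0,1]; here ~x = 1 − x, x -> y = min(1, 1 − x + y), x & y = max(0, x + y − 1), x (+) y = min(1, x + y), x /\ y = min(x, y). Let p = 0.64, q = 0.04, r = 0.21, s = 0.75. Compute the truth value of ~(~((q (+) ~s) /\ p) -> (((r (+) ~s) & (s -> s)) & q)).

0.71

~s = 1 − 0.75 = 0.25
q (+) ~s = min(1, 0.04 + 0.25) = min(1, 0.29) = 0.29
(q (+) ~s) /\ p = min(0.29, 0.64) = 0.29
~((q (+) ~s) /\ p) = 1 − 0.29 = 0.71
r (+) ~s = min(1, 0.21 + 0.25) = min(1, 0.46) = 0.46
s -> s = min(1, 1 − 0.75 + 0.75) = min(1, 1.00) = 1.00
(r (+) ~s) & (s -> s) = max(0, 0.46 + 1.00 − 1) = max(0, 0.46) = 0.46
((r (+) ~s) & (s -> s)) & q = max(0, 0.46 + 0.04 − 1) = max(0, -0.50) = 0.00
~((q (+) ~s) /\ p) -> (((r (+) ~s) & (s -> s)) & q) = min(1, 1 − 0.71 + 0.00) = min(1, 0.29) = 0.29
~(~((q (+) ~s) /\ p) -> (((r (+) ~s) & (s -> s)) & q)) = 1 − 0.29 = 0.71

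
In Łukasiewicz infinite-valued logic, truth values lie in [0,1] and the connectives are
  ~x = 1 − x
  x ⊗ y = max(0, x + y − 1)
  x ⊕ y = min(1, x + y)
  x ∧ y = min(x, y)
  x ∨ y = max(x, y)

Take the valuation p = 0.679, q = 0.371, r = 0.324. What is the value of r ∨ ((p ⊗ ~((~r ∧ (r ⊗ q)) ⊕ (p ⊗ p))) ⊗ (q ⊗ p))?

0.324

~r = 1 − 0.324 = 0.676
r ⊗ q = max(0, 0.324 + 0.371 − 1) = max(0, -0.305) = 0.000
~r ∧ (r ⊗ q) = min(0.676, 0.000) = 0.000
p ⊗ p = max(0, 0.679 + 0.679 − 1) = max(0, 0.358) = 0.358
(~r ∧ (r ⊗ q)) ⊕ (p ⊗ p) = min(1, 0.000 + 0.358) = min(1, 0.358) = 0.358
~((~r ∧ (r ⊗ q)) ⊕ (p ⊗ p)) = 1 − 0.358 = 0.642
p ⊗ ~((~r ∧ (r ⊗ q)) ⊕ (p ⊗ p)) = max(0, 0.679 + 0.642 − 1) = max(0, 0.321) = 0.321
q ⊗ p = max(0, 0.371 + 0.679 − 1) = max(0, 0.050) = 0.050
(p ⊗ ~((~r ∧ (r ⊗ q)) ⊕ (p ⊗ p))) ⊗ (q ⊗ p) = max(0, 0.321 + 0.050 − 1) = max(0, -0.629) = 0.000
r ∨ ((p ⊗ ~((~r ∧ (r ⊗ q)) ⊕ (p ⊗ p))) ⊗ (q ⊗ p)) = max(0.324, 0.000) = 0.324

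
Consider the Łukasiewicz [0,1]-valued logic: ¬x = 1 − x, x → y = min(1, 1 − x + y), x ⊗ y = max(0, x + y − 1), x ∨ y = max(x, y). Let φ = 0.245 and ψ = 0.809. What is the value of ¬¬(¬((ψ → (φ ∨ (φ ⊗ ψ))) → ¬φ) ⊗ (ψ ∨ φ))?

φ ⊗ ψ = max(0, 0.245 + 0.809 − 1) = max(0, 0.054) = 0.054
φ ∨ (φ ⊗ ψ) = max(0.245, 0.054) = 0.245
ψ → (φ ∨ (φ ⊗ ψ)) = min(1, 1 − 0.809 + 0.245) = min(1, 0.436) = 0.436
¬φ = 1 − 0.245 = 0.755
(ψ → (φ ∨ (φ ⊗ ψ))) → ¬φ = min(1, 1 − 0.436 + 0.755) = min(1, 1.319) = 1.000
¬((ψ → (φ ∨ (φ ⊗ ψ))) → ¬φ) = 1 − 1.000 = 0.000
ψ ∨ φ = max(0.809, 0.245) = 0.809
¬((ψ → (φ ∨ (φ ⊗ ψ))) → ¬φ) ⊗ (ψ ∨ φ) = max(0, 0.000 + 0.809 − 1) = max(0, -0.191) = 0.000
¬(¬((ψ → (φ ∨ (φ ⊗ ψ))) → ¬φ) ⊗ (ψ ∨ φ)) = 1 − 0.000 = 1.000
¬¬(¬((ψ → (φ ∨ (φ ⊗ ψ))) → ¬φ) ⊗ (ψ ∨ φ)) = 1 − 1.000 = 0.000

0.000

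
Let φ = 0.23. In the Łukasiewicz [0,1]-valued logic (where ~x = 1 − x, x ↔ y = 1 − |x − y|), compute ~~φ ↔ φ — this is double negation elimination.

1.00

~φ = 1 − 0.23 = 0.77
~~φ = 1 − 0.77 = 0.23
~~φ ↔ φ = 1 − |0.23 − 0.23| = 1 − 0.00 = 1.00
(As expected: always 1 in Ł∞ since negation is involutive.)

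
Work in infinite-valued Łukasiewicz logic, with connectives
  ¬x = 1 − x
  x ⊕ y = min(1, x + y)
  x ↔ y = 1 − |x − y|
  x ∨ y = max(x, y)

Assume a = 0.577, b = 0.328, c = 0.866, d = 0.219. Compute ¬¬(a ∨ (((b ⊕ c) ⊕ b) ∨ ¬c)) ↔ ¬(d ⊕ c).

0.000

b ⊕ c = min(1, 0.328 + 0.866) = min(1, 1.194) = 1.000
(b ⊕ c) ⊕ b = min(1, 1.000 + 0.328) = min(1, 1.328) = 1.000
¬c = 1 − 0.866 = 0.134
((b ⊕ c) ⊕ b) ∨ ¬c = max(1.000, 0.134) = 1.000
a ∨ (((b ⊕ c) ⊕ b) ∨ ¬c) = max(0.577, 1.000) = 1.000
¬(a ∨ (((b ⊕ c) ⊕ b) ∨ ¬c)) = 1 − 1.000 = 0.000
¬¬(a ∨ (((b ⊕ c) ⊕ b) ∨ ¬c)) = 1 − 0.000 = 1.000
d ⊕ c = min(1, 0.219 + 0.866) = min(1, 1.085) = 1.000
¬(d ⊕ c) = 1 − 1.000 = 0.000
¬¬(a ∨ (((b ⊕ c) ⊕ b) ∨ ¬c)) ↔ ¬(d ⊕ c) = 1 − |1.000 − 0.000| = 1 − 1.000 = 0.000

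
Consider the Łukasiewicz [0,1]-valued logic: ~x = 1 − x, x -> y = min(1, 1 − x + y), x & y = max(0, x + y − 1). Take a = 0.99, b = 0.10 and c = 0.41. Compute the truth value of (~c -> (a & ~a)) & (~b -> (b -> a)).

~c = 1 − 0.41 = 0.59
~a = 1 − 0.99 = 0.01
a & ~a = max(0, 0.99 + 0.01 − 1) = max(0, 0.00) = 0.00
~c -> (a & ~a) = min(1, 1 − 0.59 + 0.00) = min(1, 0.41) = 0.41
~b = 1 − 0.10 = 0.90
b -> a = min(1, 1 − 0.10 + 0.99) = min(1, 1.89) = 1.00
~b -> (b -> a) = min(1, 1 − 0.90 + 1.00) = min(1, 1.10) = 1.00
(~c -> (a & ~a)) & (~b -> (b -> a)) = max(0, 0.41 + 1.00 − 1) = max(0, 0.41) = 0.41

0.41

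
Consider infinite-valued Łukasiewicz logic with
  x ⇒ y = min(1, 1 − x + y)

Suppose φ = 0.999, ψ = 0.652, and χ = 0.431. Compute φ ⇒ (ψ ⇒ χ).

0.780

ψ ⇒ χ = min(1, 1 − 0.652 + 0.431) = min(1, 0.779) = 0.779
φ ⇒ (ψ ⇒ χ) = min(1, 1 − 0.999 + 0.779) = min(1, 0.780) = 0.780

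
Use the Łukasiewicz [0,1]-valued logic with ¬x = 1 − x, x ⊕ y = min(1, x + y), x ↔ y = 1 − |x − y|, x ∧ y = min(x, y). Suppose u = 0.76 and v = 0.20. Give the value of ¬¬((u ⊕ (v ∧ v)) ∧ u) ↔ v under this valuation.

v ∧ v = min(0.20, 0.20) = 0.20
u ⊕ (v ∧ v) = min(1, 0.76 + 0.20) = min(1, 0.96) = 0.96
(u ⊕ (v ∧ v)) ∧ u = min(0.96, 0.76) = 0.76
¬((u ⊕ (v ∧ v)) ∧ u) = 1 − 0.76 = 0.24
¬¬((u ⊕ (v ∧ v)) ∧ u) = 1 − 0.24 = 0.76
¬¬((u ⊕ (v ∧ v)) ∧ u) ↔ v = 1 − |0.76 − 0.20| = 1 − 0.56 = 0.44

0.44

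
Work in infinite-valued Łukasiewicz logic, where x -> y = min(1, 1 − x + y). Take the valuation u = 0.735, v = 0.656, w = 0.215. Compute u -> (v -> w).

0.824

v -> w = min(1, 1 − 0.656 + 0.215) = min(1, 0.559) = 0.559
u -> (v -> w) = min(1, 1 − 0.735 + 0.559) = min(1, 0.824) = 0.824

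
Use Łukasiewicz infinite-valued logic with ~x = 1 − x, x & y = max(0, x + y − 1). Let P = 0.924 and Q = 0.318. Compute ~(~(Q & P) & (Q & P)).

1.000

Q & P = max(0, 0.318 + 0.924 − 1) = max(0, 0.242) = 0.242
~(Q & P) = 1 − 0.242 = 0.758
~(Q & P) & (Q & P) = max(0, 0.758 + 0.242 − 1) = max(0, 0.000) = 0.000
~(~(Q & P) & (Q & P)) = 1 − 0.000 = 1.000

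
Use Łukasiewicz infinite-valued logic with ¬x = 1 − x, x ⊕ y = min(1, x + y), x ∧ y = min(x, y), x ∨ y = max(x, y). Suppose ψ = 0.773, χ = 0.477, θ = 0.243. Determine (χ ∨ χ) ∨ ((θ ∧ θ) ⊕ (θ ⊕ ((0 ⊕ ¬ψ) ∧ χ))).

χ ∨ χ = max(0.477, 0.477) = 0.477
θ ∧ θ = min(0.243, 0.243) = 0.243
¬ψ = 1 − 0.773 = 0.227
0 ⊕ ¬ψ = min(1, 0.000 + 0.227) = min(1, 0.227) = 0.227
(0 ⊕ ¬ψ) ∧ χ = min(0.227, 0.477) = 0.227
θ ⊕ ((0 ⊕ ¬ψ) ∧ χ) = min(1, 0.243 + 0.227) = min(1, 0.470) = 0.470
(θ ∧ θ) ⊕ (θ ⊕ ((0 ⊕ ¬ψ) ∧ χ)) = min(1, 0.243 + 0.470) = min(1, 0.713) = 0.713
(χ ∨ χ) ∨ ((θ ∧ θ) ⊕ (θ ⊕ ((0 ⊕ ¬ψ) ∧ χ))) = max(0.477, 0.713) = 0.713

0.713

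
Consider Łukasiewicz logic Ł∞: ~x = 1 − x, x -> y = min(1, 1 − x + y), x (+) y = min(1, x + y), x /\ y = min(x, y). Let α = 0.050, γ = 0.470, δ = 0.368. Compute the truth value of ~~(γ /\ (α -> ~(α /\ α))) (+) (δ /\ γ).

α /\ α = min(0.050, 0.050) = 0.050
~(α /\ α) = 1 − 0.050 = 0.950
α -> ~(α /\ α) = min(1, 1 − 0.050 + 0.950) = min(1, 1.900) = 1.000
γ /\ (α -> ~(α /\ α)) = min(0.470, 1.000) = 0.470
~(γ /\ (α -> ~(α /\ α))) = 1 − 0.470 = 0.530
~~(γ /\ (α -> ~(α /\ α))) = 1 − 0.530 = 0.470
δ /\ γ = min(0.368, 0.470) = 0.368
~~(γ /\ (α -> ~(α /\ α))) (+) (δ /\ γ) = min(1, 0.470 + 0.368) = min(1, 0.838) = 0.838

0.838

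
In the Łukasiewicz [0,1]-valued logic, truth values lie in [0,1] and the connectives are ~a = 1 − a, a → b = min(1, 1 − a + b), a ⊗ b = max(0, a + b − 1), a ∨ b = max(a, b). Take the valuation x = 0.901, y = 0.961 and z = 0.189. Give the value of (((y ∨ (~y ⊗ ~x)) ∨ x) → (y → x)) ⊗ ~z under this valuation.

~y = 1 − 0.961 = 0.039
~x = 1 − 0.901 = 0.099
~y ⊗ ~x = max(0, 0.039 + 0.099 − 1) = max(0, -0.862) = 0.000
y ∨ (~y ⊗ ~x) = max(0.961, 0.000) = 0.961
(y ∨ (~y ⊗ ~x)) ∨ x = max(0.961, 0.901) = 0.961
y → x = min(1, 1 − 0.961 + 0.901) = min(1, 0.940) = 0.940
((y ∨ (~y ⊗ ~x)) ∨ x) → (y → x) = min(1, 1 − 0.961 + 0.940) = min(1, 0.979) = 0.979
~z = 1 − 0.189 = 0.811
(((y ∨ (~y ⊗ ~x)) ∨ x) → (y → x)) ⊗ ~z = max(0, 0.979 + 0.811 − 1) = max(0, 0.790) = 0.790

0.790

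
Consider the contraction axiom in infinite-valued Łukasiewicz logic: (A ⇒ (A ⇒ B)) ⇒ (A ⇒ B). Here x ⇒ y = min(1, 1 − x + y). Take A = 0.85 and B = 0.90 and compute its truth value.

A ⇒ B = min(1, 1 − 0.85 + 0.90) = min(1, 1.05) = 1.00
A ⇒ (A ⇒ B) = min(1, 1 − 0.85 + 1.00) = min(1, 1.15) = 1.00
(A ⇒ (A ⇒ B)) ⇒ (A ⇒ B) = min(1, 1 − 1.00 + 1.00) = min(1, 1.00) = 1.00

1.00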